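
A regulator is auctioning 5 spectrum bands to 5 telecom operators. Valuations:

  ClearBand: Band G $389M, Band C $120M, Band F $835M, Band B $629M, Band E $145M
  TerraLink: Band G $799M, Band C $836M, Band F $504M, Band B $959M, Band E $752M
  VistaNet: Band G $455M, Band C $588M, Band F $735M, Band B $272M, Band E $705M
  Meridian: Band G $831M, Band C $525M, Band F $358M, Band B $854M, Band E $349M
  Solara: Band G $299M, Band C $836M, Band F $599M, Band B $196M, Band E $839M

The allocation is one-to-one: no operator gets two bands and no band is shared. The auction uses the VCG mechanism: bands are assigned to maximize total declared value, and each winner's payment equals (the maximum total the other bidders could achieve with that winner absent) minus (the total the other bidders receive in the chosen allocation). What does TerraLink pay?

Efficient allocation: ClearBand→Band F ($835M), TerraLink→Band B ($959M), VistaNet→Band E ($705M), Meridian→Band G ($831M), Solara→Band C ($836M); total welfare W = $4166M.
TerraLink receives Band B at value $959M, so the others get W − 959 = $3207M.
Without TerraLink: best allocation of the remaining 4 bidders over all 5 bands is ClearBand→Band F ($835M), VistaNet→Band E ($705M), Meridian→Band B ($854M), Solara→Band C ($836M), total $3230M.
VCG payment = (others' best without TerraLink) − (others' welfare with TerraLink) = 3230 − 3207 = $23M.

TerraLink pays $23M.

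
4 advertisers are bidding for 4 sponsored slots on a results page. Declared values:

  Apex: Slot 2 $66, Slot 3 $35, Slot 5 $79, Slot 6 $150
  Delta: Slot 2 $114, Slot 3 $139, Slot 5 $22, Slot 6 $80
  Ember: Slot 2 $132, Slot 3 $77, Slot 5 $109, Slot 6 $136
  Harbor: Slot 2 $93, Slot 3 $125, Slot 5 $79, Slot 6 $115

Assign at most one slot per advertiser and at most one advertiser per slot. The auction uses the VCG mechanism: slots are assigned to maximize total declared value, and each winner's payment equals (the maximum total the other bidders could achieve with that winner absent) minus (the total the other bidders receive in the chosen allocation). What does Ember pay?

Efficient allocation: Apex→Slot 6 ($150), Delta→Slot 3 ($139), Ember→Slot 2 ($132), Harbor→Slot 5 ($79); total welfare W = $500.
Ember receives Slot 2 at value $132, so the others get W − 132 = $368.
Without Ember: best allocation of the remaining 3 bidders over all 4 slots is Apex→Slot 6 ($150), Delta→Slot 2 ($114), Harbor→Slot 3 ($125), total $389.
VCG payment = (others' best without Ember) − (others' welfare with Ember) = 389 − 368 = $21.

Ember pays $21.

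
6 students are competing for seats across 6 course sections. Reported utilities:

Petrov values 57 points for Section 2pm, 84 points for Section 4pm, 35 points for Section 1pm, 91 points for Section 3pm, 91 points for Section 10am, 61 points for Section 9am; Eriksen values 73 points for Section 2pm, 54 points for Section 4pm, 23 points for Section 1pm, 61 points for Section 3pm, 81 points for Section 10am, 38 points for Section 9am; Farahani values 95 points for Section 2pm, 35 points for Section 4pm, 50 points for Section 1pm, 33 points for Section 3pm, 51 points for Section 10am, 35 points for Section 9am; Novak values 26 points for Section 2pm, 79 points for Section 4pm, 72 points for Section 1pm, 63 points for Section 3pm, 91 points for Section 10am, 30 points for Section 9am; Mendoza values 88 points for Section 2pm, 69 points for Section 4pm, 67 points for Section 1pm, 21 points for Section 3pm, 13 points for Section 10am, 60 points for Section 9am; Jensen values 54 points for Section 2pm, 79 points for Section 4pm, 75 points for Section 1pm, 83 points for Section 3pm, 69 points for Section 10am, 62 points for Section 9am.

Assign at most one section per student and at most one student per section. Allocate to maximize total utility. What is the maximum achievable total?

Maximum total: 481 points

Treat this as an assignment problem: match each student to one section.
Optimal: Petrov→Section 3pm (91 points), Eriksen→Section 10am (81 points), Farahani→Section 2pm (95 points), Novak→Section 4pm (79 points), Mendoza→Section 9am (60 points), Jensen→Section 1pm (75 points) — total 91+81+95+79+60+75 = 481 points.
Row-greedy (each student in turn takes its best remaining section) gives 475 points, worse by 6.
Next-best assignment: Petrov→Section 3pm, Eriksen→Section 10am, Farahani→Section 2pm, Novak→Section 1pm, Mendoza→Section 9am, Jensen→Section 4pm = 478 points.
Swapping Eriksen↔Novak (Eriksen→Section 4pm 54 points, Novak→Section 10am 91 points) loses 15.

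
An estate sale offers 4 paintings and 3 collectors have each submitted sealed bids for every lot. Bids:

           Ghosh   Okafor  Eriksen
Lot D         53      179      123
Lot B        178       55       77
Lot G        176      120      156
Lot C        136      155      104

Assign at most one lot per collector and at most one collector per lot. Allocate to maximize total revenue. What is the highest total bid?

Optimal: Ghosh→Lot B ($178), Okafor→Lot D ($179), Eriksen→Lot G ($156) — total 178+179+156 = $513.

Max total: $513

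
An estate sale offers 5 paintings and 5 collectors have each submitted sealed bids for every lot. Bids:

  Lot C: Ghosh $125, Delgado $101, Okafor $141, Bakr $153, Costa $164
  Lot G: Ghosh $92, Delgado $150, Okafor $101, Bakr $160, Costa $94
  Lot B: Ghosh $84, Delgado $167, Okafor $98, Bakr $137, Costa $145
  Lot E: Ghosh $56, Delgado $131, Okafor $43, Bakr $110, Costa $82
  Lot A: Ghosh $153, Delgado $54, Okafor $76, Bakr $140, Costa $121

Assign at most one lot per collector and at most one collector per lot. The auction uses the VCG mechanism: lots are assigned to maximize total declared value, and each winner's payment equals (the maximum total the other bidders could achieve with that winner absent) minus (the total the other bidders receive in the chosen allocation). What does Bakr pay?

Bakr pays $19.

Efficient allocation: Ghosh→Lot A ($153), Delgado→Lot E ($131), Okafor→Lot C ($141), Bakr→Lot G ($160), Costa→Lot B ($145); total welfare W = $730.
Bakr receives Lot G at value $160, so the others get W − 160 = $570.
Without Bakr: best allocation of the remaining 4 bidders over all 5 lots is Ghosh→Lot A ($153), Delgado→Lot G ($150), Okafor→Lot C ($141), Costa→Lot B ($145), total $589.
VCG payment = (others' best without Bakr) − (others' welfare with Bakr) = 589 − 570 = $19.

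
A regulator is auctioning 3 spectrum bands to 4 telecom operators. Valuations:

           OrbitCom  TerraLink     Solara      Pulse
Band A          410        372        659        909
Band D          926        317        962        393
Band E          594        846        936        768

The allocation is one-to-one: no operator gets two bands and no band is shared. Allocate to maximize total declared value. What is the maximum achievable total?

Maximum total: $2771M

Optimal: Pulse→Band A ($909M), OrbitCom→Band D ($926M), Solara→Band E ($936M) — total 909+926+936 = $2771M.
Next-best assignment: Pulse→Band A, Solara→Band D, TerraLink→Band E = $2717M.
No other one-to-one assignment exceeds $2771M.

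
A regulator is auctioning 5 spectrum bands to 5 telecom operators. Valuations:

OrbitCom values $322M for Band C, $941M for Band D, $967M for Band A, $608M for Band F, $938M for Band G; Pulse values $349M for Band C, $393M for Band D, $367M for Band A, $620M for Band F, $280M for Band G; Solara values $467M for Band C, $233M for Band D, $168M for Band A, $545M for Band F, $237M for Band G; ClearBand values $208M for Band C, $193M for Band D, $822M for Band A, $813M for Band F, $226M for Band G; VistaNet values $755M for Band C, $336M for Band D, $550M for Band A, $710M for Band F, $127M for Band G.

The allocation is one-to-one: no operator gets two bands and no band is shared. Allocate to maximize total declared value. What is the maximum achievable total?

Max total: $3453M

Optimal: OrbitCom→Band G ($938M), Pulse→Band D ($393M), Solara→Band F ($545M), ClearBand→Band A ($822M), VistaNet→Band C ($755M) — total 938+393+545+822+755 = $3453M.
Max-entry greedy (repeatedly take the single best remaining cell) gives $3165M, worse by 288.
Next-best assignment: OrbitCom→Band D, Pulse→Band F, Solara→Band G, ClearBand→Band A, VistaNet→Band C = $3375M.
Swapping ClearBand↔Pulse (ClearBand→Band D $193M, Pulse→Band A $367M) loses 655.
No other one-to-one assignment exceeds $3453M.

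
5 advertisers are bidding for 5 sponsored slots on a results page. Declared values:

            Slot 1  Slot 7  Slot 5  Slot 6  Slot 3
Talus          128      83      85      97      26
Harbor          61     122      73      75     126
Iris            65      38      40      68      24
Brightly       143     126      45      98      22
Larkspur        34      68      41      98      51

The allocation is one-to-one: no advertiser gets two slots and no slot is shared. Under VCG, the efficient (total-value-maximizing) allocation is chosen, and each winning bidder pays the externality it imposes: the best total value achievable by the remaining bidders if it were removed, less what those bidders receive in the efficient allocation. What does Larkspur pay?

Larkspur pays $28.

Efficient allocation: Talus→Slot 1 ($128), Harbor→Slot 3 ($126), Iris→Slot 5 ($40), Brightly→Slot 7 ($126), Larkspur→Slot 6 ($98); total welfare W = $518.
Larkspur receives Slot 6 at value $98, so the others get W − 98 = $420.
Without Larkspur: best allocation of the remaining 4 bidders over all 5 slots is Talus→Slot 1 ($128), Harbor→Slot 3 ($126), Iris→Slot 6 ($68), Brightly→Slot 7 ($126), total $448.
VCG payment = (others' best without Larkspur) − (others' welfare with Larkspur) = 448 − 420 = $28.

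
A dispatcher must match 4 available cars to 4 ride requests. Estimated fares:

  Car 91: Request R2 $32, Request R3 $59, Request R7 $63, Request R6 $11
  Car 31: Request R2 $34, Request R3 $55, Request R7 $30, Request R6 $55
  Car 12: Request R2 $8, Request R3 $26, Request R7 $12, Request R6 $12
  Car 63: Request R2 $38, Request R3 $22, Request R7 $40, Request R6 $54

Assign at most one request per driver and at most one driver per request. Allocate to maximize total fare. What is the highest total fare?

Treat this as an assignment problem: match each driver to one request.
Optimal: Car 91→Request R7 ($63), Car 31→Request R6 ($55), Car 12→Request R3 ($26), Car 63→Request R2 ($38) — total 63+55+26+38 = $182.
Max-entry greedy (repeatedly take the single best remaining cell) gives $180, worse by 2.
Next-best assignment: Car 91→Request R7, Car 31→Request R3, Car 12→Request R2, Car 63→Request R6 = $180.

Maximum total: $182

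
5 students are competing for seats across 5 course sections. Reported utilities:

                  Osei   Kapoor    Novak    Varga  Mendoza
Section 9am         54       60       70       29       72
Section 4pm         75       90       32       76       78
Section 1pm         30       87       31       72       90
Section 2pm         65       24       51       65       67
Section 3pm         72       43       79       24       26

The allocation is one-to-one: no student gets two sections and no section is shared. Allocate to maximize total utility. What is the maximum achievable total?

Maximum total: 387 points

Optimal: Osei→Section 3pm (72 points), Kapoor→Section 4pm (90 points), Novak→Section 9am (70 points), Varga→Section 2pm (65 points), Mendoza→Section 1pm (90 points) — total 72+90+70+65+90 = 387 points.
No other one-to-one assignment exceeds 387 points.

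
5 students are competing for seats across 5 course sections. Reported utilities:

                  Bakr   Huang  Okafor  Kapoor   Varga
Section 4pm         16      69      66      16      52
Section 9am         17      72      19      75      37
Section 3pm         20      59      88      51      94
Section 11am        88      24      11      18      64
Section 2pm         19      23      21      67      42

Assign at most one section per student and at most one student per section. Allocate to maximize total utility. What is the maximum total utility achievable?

Maximum total: 387 points

Optimal: Bakr→Section 11am (88 points), Huang→Section 9am (72 points), Okafor→Section 4pm (66 points), Kapoor→Section 2pm (67 points), Varga→Section 3pm (94 points) — total 88+72+66+67+94 = 387 points.
Column-greedy (each section in turn goes to its best remaining student) gives 347 points, worse by 40.
Next-best assignment: Bakr→Section 11am, Huang→Section 9am, Okafor→Section 3pm, Kapoor→Section 2pm, Varga→Section 4pm = 367 points.
Checked against all permutations: 387 points is optimal.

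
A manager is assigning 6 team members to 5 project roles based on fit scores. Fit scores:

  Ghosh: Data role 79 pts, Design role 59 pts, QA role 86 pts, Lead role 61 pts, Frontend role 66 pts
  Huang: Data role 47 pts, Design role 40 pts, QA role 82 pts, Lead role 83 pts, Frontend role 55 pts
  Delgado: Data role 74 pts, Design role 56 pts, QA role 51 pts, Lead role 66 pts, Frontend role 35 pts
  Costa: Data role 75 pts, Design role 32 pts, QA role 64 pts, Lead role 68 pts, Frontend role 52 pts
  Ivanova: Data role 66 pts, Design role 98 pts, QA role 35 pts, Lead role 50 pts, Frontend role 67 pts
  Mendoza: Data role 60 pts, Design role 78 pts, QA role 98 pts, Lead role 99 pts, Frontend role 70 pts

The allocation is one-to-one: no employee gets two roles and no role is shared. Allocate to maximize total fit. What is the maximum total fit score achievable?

Optimal: Costa→Data role (75 pts), Ivanova→Design role (98 pts), Huang→QA role (82 pts), Mendoza→Lead role (99 pts), Ghosh→Frontend role (66 pts) — total 75+98+82+99+66 = 420 pts.
Max-entry greedy (repeatedly take the single best remaining cell) gives 413 pts, worse by 7.

Max total: 420 pts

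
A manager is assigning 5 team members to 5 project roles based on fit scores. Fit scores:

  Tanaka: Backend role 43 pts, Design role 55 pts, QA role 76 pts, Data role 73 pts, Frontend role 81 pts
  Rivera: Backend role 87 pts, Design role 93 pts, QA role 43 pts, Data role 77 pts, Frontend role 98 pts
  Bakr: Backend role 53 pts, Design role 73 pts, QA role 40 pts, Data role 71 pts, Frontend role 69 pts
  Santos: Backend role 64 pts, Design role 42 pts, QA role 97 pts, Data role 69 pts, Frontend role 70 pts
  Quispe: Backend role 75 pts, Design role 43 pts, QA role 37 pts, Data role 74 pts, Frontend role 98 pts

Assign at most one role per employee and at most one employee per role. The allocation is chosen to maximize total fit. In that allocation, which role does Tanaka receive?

Optimal: Tanaka→Data role (73 pts), Rivera→Backend role (87 pts), Bakr→Design role (73 pts), Santos→QA role (97 pts), Quispe→Frontend role (98 pts) — total 73+87+73+97+98 = 428 pts.
Column-greedy (each role in turn goes to its best remaining employee) gives 412 pts, worse by 16.
Every other assignment is strictly worse.
Tanaka's own top role is Frontend role (81 pts), but forcing Tanaka→Frontend role and reassigning the rest optimally gives only 417 pts — worse by 11.

Tanaka receives Data role.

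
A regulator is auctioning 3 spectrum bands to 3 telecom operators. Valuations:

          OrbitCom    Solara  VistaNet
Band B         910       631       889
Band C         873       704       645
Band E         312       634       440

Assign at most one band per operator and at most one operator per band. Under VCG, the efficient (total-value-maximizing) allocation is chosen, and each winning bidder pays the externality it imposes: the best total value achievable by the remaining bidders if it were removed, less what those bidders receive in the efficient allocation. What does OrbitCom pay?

OrbitCom pays $70M.

Efficient allocation: OrbitCom→Band C ($873M), Solara→Band E ($634M), VistaNet→Band B ($889M); total welfare W = $2396M.
OrbitCom receives Band C at value $873M, so the others get W − 873 = $1523M.
Without OrbitCom: best allocation of the remaining 2 bidders over all 3 bands is Solara→Band C ($704M), VistaNet→Band B ($889M), total $1593M.
VCG payment = (others' best without OrbitCom) − (others' welfare with OrbitCom) = 1593 − 1523 = $70M.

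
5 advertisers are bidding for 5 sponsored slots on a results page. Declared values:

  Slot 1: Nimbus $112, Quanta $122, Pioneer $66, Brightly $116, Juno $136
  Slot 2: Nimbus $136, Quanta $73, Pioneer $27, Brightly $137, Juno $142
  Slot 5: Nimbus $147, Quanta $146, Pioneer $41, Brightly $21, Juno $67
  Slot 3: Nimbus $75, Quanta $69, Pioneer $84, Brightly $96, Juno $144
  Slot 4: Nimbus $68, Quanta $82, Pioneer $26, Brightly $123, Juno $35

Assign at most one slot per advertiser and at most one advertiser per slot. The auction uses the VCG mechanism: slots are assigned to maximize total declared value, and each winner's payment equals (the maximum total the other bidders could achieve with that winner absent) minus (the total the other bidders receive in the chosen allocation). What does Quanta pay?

Efficient allocation: Nimbus→Slot 2 ($136), Quanta→Slot 5 ($146), Pioneer→Slot 3 ($84), Brightly→Slot 4 ($123), Juno→Slot 1 ($136); total welfare W = $625.
Quanta receives Slot 5 at value $146, so the others get W − 146 = $479.
Without Quanta: best allocation of the remaining 4 bidders over all 5 slots is Nimbus→Slot 5 ($147), Pioneer→Slot 3 ($84), Brightly→Slot 2 ($137), Juno→Slot 1 ($136), total $504.
VCG payment = (others' best without Quanta) − (others' welfare with Quanta) = 504 − 479 = $25.

Quanta pays $25.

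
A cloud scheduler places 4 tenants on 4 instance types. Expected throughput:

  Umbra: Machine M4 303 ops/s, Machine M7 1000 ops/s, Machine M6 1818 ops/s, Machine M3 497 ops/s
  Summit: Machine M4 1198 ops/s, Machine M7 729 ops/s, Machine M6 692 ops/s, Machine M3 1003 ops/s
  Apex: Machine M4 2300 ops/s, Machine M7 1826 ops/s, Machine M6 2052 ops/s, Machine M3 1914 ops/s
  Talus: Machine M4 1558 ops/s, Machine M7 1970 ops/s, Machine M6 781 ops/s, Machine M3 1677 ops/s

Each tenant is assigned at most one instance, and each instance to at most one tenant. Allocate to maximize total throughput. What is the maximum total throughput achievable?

Max total: 7091 ops/s

This is a one-to-one assignment (maximum-weight bipartite matching).
Optimal: Umbra→Machine M6 (1818 ops/s), Summit→Machine M3 (1003 ops/s), Apex→Machine M4 (2300 ops/s), Talus→Machine M7 (1970 ops/s) — total 1818+1003+2300+1970 = 7091 ops/s.
Row-greedy (each tenant in turn takes its best remaining instance) gives 6900 ops/s, worse by 191.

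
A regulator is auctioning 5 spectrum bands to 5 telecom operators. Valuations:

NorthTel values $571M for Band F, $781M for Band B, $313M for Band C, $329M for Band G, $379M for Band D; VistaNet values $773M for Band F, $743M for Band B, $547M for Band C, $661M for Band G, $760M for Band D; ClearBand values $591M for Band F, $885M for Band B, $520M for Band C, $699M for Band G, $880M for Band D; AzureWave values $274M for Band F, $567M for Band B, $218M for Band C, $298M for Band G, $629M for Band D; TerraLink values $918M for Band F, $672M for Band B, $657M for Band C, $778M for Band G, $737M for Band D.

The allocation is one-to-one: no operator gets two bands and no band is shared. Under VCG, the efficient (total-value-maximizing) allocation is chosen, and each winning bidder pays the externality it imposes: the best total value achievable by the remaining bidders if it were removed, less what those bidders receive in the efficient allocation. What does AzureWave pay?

AzureWave pays $295M.

Efficient allocation: NorthTel→Band B ($781M), VistaNet→Band C ($547M), ClearBand→Band G ($699M), AzureWave→Band D ($629M), TerraLink→Band F ($918M); total welfare W = $3574M.
AzureWave receives Band D at value $629M, so the others get W − 629 = $2945M.
Without AzureWave: best allocation of the remaining 4 bidders over all 5 bands is NorthTel→Band B ($781M), VistaNet→Band G ($661M), ClearBand→Band D ($880M), TerraLink→Band F ($918M), total $3240M.
VCG payment = (others' best without AzureWave) − (others' welfare with AzureWave) = 3240 − 2945 = $295M.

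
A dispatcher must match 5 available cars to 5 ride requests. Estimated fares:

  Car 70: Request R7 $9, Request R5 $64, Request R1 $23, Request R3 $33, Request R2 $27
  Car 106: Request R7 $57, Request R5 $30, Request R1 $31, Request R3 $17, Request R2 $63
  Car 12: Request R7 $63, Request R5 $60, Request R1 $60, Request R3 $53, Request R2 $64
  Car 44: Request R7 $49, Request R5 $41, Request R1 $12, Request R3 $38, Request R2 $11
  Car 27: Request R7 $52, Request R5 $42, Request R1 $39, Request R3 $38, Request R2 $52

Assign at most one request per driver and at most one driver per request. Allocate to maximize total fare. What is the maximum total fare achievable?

Max total: $277

Optimal: Car 70→Request R5 ($64), Car 106→Request R2 ($63), Car 12→Request R1 ($60), Car 44→Request R3 ($38), Car 27→Request R7 ($52) — total 64+63+60+38+52 = $277.
Column-greedy (each request in turn goes to its best remaining driver) gives $267, worse by 10.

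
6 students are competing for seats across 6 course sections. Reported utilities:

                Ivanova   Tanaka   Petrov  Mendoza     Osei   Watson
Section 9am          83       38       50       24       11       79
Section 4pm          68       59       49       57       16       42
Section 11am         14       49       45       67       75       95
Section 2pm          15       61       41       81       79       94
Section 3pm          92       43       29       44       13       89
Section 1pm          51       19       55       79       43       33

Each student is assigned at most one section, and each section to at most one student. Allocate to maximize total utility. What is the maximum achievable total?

Max total: 454 points

Treat this as an assignment problem: match each student to one section.
Optimal: Ivanova→Section 3pm (92 points), Tanaka→Section 4pm (59 points), Petrov→Section 9am (50 points), Mendoza→Section 1pm (79 points), Osei→Section 2pm (79 points), Watson→Section 11am (95 points) — total 92+59+50+79+79+95 = 454 points.
Column-greedy (each section in turn goes to its best remaining student) gives 390 points, worse by 64.
Next-best assignment: Ivanova→Section 3pm, Tanaka→Section 4pm, Petrov→Section 9am, Mendoza→Section 1pm, Osei→Section 11am, Watson→Section 2pm = 449 points.
Swapping Watson↔Tanaka (Watson→Section 4pm 42 points, Tanaka→Section 11am 49 points) loses 63.
No other one-to-one assignment exceeds 454 points.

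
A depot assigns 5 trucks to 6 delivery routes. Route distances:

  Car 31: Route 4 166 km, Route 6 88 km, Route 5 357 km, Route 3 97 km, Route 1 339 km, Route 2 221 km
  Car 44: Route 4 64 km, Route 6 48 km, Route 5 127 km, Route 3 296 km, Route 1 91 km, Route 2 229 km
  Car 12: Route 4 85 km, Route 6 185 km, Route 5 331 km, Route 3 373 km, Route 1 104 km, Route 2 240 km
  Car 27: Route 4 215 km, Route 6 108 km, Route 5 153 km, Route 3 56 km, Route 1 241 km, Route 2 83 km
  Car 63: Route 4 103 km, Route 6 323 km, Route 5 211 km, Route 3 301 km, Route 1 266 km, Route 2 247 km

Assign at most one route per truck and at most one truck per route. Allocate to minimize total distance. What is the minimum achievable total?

Minimum total: 435 km

Optimal: Car 31→Route 3 (97 km), Car 44→Route 6 (48 km), Car 12→Route 1 (104 km), Car 27→Route 2 (83 km), Car 63→Route 4 (103 km) — total 97+48+104+83+103 = 435 km.
Min-entry greedy (repeatedly take the single cheapest remaining cell) gives 621 km, worse by 186.
Checked against all permutations: 435 km is optimal.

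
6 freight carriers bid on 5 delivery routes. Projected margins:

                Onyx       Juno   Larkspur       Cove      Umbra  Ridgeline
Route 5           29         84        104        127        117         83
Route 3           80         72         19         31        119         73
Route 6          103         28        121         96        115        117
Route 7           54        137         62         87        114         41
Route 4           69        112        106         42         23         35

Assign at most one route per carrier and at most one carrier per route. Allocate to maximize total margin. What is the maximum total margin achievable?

Maximum total: $606k

Optimal: Cove→Route 5 ($127k), Umbra→Route 3 ($119k), Ridgeline→Route 6 ($117k), Juno→Route 7 ($137k), Larkspur→Route 4 ($106k) — total 127+119+117+137+106 = $606k.
Max-entry greedy (repeatedly take the single best remaining cell) gives $573k, worse by 33.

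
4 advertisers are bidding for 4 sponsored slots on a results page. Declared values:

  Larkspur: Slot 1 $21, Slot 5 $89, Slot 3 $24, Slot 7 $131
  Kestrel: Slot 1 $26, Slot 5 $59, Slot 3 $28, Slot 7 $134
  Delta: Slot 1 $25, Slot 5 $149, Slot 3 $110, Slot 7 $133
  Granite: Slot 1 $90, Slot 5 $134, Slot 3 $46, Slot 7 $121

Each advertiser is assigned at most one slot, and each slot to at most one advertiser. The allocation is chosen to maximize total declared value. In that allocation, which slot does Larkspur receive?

Larkspur receives Slot 5.

Optimal: Larkspur→Slot 5 ($89), Kestrel→Slot 7 ($134), Delta→Slot 3 ($110), Granite→Slot 1 ($90) — total 89+134+110+90 = $423.
Max-entry greedy (repeatedly take the single best remaining cell) gives $397, worse by 26.
Larkspur's own top slot is Slot 7 ($131), but forcing Larkspur→Slot 7 and reassigning the rest optimally gives only $401 — worse by 22.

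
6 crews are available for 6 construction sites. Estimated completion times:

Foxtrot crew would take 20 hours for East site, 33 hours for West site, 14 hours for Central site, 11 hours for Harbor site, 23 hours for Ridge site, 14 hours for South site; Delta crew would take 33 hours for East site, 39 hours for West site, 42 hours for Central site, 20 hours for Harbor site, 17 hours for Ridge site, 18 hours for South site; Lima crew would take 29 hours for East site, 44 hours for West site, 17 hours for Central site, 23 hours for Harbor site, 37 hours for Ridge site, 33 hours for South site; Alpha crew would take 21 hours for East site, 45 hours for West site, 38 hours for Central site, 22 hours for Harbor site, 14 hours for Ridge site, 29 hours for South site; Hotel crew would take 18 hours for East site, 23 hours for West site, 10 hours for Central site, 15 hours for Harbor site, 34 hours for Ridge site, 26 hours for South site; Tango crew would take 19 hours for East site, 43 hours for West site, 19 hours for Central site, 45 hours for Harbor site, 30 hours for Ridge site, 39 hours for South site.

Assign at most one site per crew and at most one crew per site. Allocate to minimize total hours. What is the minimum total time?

This is the linear assignment problem.
Optimal: Foxtrot crew→Harbor site (11 hours), Delta crew→South site (18 hours), Lima crew→Central site (17 hours), Alpha crew→Ridge site (14 hours), Hotel crew→West site (23 hours), Tango crew→East site (19 hours) — total 11+18+17+14+23+19 = 102 hours.
Swapping Hotel crew↔Foxtrot crew (Hotel crew→Harbor site 15 hours, Foxtrot crew→West site 33 hours) adds 14.
Checked against all permutations: 102 hours is optimal.

Min total: 102 hours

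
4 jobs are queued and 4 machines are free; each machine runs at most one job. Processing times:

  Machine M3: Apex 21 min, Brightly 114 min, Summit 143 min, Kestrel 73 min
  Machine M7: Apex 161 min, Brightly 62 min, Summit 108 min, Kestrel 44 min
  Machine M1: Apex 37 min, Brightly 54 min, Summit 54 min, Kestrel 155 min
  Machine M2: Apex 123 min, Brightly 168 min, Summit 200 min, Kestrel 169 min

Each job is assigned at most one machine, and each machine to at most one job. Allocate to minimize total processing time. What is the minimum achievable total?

Optimal: Apex→Machine M3 (21 min), Brightly→Machine M2 (168 min), Summit→Machine M1 (54 min), Kestrel→Machine M7 (44 min) — total 21+168+54+44 = 287 min.
Min-entry greedy (repeatedly take the single cheapest remaining cell) gives 319 min, worse by 32.
Next-best assignment: Apex→Machine M3, Brightly→Machine M7, Summit→Machine M1, Kestrel→Machine M2 = 306 min.
Swapping Summit↔Apex (Summit→Machine M3 143 min, Apex→Machine M1 37 min) adds 105.
Checked against all permutations: 287 min is optimal.

Min total: 287 min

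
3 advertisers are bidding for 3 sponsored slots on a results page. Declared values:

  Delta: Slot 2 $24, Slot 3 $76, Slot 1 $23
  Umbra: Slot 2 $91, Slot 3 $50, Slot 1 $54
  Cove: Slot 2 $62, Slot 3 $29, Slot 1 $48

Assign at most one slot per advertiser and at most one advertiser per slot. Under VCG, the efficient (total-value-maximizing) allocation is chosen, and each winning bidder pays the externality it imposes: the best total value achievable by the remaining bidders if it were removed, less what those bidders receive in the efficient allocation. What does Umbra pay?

Umbra pays $14.

Efficient allocation: Delta→Slot 3 ($76), Umbra→Slot 2 ($91), Cove→Slot 1 ($48); total welfare W = $215.
Umbra receives Slot 2 at value $91, so the others get W − 91 = $124.
Without Umbra: best allocation of the remaining 2 bidders over all 3 slots is Delta→Slot 3 ($76), Cove→Slot 2 ($62), total $138.
VCG payment = (others' best without Umbra) − (others' welfare with Umbra) = 138 − 124 = $14.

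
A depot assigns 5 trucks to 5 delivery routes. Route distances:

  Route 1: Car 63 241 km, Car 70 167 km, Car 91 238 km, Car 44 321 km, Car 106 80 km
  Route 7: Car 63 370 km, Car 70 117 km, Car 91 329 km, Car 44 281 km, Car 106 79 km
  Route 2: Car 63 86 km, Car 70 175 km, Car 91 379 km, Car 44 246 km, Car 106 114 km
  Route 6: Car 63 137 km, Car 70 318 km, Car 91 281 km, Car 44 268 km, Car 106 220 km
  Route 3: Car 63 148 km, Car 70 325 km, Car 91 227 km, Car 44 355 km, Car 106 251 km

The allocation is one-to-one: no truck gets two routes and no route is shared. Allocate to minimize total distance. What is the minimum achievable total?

Optimal: Car 63→Route 2 (86 km), Car 70→Route 7 (117 km), Car 91→Route 3 (227 km), Car 44→Route 6 (268 km), Car 106→Route 1 (80 km) — total 86+117+227+268+80 = 778 km.
Min-entry greedy (repeatedly take the single cheapest remaining cell) gives 827 km, worse by 49.
Next-best assignment: Car 63→Route 6, Car 70→Route 7, Car 91→Route 3, Car 44→Route 2, Car 106→Route 1 = 807 km.

Min total: 778 km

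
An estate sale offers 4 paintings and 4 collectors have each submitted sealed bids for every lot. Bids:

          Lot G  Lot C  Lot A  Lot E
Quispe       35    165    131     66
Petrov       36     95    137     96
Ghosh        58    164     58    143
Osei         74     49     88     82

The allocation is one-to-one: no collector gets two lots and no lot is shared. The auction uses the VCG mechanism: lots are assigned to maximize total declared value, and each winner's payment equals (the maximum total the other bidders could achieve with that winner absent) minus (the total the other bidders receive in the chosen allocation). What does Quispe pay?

Efficient allocation: Quispe→Lot C ($165), Petrov→Lot A ($137), Ghosh→Lot E ($143), Osei→Lot G ($74); total welfare W = $519.
Quispe receives Lot C at value $165, so the others get W − 165 = $354.
Without Quispe: best allocation of the remaining 3 bidders over all 4 lots is Petrov→Lot A ($137), Ghosh→Lot C ($164), Osei→Lot E ($82), total $383.
VCG payment = (others' best without Quispe) − (others' welfare with Quispe) = 383 − 354 = $29.

Quispe pays $29.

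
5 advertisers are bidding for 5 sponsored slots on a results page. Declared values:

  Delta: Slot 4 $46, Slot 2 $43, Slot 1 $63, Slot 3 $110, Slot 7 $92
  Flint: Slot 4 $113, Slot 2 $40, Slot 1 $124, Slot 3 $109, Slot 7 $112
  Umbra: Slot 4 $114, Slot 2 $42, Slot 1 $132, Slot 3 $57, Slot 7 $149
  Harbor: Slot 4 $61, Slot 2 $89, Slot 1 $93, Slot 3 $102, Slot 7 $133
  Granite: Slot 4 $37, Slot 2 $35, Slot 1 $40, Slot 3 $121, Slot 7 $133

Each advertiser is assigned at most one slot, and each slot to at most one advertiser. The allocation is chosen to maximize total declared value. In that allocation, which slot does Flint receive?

Treat this as an assignment problem: match each advertiser to one slot.
Optimal: Delta→Slot 3 ($110), Flint→Slot 4 ($113), Umbra→Slot 1 ($132), Harbor→Slot 2 ($89), Granite→Slot 7 ($133) — total 110+113+132+89+133 = $577.
Column-greedy (each slot in turn goes to its best remaining advertiser) gives $540, worse by 37.
Checked against all permutations: $577 is optimal.
Flint's own top slot is Slot 1 ($124), but forcing Flint→Slot 1 and reassigning the rest optimally gives only $570 — worse by 7.

Flint receives Slot 4.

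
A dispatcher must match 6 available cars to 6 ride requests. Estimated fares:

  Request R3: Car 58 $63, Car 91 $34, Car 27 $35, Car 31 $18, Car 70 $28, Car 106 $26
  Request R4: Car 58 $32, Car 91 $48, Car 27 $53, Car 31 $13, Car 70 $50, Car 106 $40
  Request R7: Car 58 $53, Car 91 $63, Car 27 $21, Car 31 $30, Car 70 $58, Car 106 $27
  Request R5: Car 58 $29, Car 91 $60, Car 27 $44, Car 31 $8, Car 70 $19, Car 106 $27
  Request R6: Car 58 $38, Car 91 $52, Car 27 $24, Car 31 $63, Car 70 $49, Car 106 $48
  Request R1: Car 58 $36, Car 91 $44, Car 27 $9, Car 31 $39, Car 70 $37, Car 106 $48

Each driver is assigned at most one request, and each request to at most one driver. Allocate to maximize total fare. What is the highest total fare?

Max total: $345

Optimal: Car 58→Request R3 ($63), Car 91→Request R5 ($60), Car 27→Request R4 ($53), Car 31→Request R6 ($63), Car 70→Request R7 ($58), Car 106→Request R1 ($48) — total 63+60+53+63+58+48 = $345.
Max-entry greedy (repeatedly take the single best remaining cell) gives $309, worse by 36.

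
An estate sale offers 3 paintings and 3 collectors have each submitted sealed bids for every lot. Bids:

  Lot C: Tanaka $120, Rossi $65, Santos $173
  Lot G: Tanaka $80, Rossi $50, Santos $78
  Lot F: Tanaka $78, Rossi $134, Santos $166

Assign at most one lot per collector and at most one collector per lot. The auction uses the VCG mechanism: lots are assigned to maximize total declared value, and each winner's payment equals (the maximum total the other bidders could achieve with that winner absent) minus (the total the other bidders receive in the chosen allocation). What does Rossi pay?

Rossi pays $33.

Efficient allocation: Tanaka→Lot G ($80), Rossi→Lot F ($134), Santos→Lot C ($173); total welfare W = $387.
Rossi receives Lot F at value $134, so the others get W − 134 = $253.
Without Rossi: best allocation of the remaining 2 bidders over all 3 lots is Tanaka→Lot C ($120), Santos→Lot F ($166), total $286.
VCG payment = (others' best without Rossi) − (others' welfare with Rossi) = 286 − 253 = $33.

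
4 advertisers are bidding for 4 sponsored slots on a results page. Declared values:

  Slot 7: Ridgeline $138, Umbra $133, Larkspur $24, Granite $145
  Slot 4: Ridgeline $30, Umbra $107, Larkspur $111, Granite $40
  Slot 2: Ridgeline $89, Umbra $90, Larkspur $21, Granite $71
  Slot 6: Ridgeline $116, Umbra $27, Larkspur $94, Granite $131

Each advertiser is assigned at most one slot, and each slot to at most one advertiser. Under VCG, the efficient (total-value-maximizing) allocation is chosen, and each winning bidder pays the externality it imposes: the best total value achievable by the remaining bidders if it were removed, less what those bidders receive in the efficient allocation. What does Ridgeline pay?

Efficient allocation: Ridgeline→Slot 7 ($138), Umbra→Slot 2 ($90), Larkspur→Slot 4 ($111), Granite→Slot 6 ($131); total welfare W = $470.
Ridgeline receives Slot 7 at value $138, so the others get W − 138 = $332.
Without Ridgeline: best allocation of the remaining 3 bidders over all 4 slots is Umbra→Slot 7 ($133), Larkspur→Slot 4 ($111), Granite→Slot 6 ($131), total $375.
VCG payment = (others' best without Ridgeline) − (others' welfare with Ridgeline) = 375 − 332 = $43.

Ridgeline pays $43.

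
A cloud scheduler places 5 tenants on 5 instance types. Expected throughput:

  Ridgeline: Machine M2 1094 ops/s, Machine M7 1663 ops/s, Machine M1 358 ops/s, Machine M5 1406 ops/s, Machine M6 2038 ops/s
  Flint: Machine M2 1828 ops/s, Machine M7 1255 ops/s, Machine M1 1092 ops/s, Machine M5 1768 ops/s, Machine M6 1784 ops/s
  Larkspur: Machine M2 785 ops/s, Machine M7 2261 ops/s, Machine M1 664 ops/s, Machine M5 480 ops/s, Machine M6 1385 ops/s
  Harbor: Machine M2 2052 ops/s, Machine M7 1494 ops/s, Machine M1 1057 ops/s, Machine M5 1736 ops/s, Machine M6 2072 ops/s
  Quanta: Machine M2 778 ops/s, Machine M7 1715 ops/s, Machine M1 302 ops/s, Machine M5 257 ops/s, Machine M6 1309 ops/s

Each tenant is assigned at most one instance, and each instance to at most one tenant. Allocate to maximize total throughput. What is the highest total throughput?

This is the linear assignment problem.
Optimal: Ridgeline→Machine M6 (2038 ops/s), Flint→Machine M5 (1768 ops/s), Larkspur→Machine M7 (2261 ops/s), Harbor→Machine M2 (2052 ops/s), Quanta→Machine M1 (302 ops/s) — total 2038+1768+2261+2052+302 = 8421 ops/s.
Next-best assignment: Ridgeline→Machine M6, Flint→Machine M5, Larkspur→Machine M1, Harbor→Machine M2, Quanta→Machine M7 = 8237 ops/s.
Swapping Ridgeline↔Harbor (Ridgeline→Machine M2 1094 ops/s, Harbor→Machine M6 2072 ops/s) loses 924.

Maximum total: 8421 ops/s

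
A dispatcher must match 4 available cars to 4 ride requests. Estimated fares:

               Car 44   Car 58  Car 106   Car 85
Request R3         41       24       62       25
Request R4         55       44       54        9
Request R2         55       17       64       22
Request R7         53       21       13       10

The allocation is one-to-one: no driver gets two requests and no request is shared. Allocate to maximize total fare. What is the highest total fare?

This is a one-to-one assignment (maximum-weight bipartite matching).
Optimal: Car 44→Request R7 ($53), Car 58→Request R4 ($44), Car 106→Request R2 ($64), Car 85→Request R3 ($25) — total 53+44+64+25 = $186.
Max-entry greedy (repeatedly take the single best remaining cell) gives $165, worse by 21.
Next-best assignment: Car 44→Request R7, Car 58→Request R4, Car 106→Request R3, Car 85→Request R2 = $181.
Swapping Car 44↔Car 85 (Car 44→Request R3 $41, Car 85→Request R7 $10) loses 27.

Max total: $186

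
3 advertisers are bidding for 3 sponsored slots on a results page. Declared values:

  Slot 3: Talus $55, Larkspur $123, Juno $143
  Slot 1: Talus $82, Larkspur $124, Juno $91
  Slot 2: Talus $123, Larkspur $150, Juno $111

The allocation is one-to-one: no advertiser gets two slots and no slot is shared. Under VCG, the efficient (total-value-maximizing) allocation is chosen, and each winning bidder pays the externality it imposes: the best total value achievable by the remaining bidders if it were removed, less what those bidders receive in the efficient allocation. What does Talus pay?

Efficient allocation: Talus→Slot 2 ($123), Larkspur→Slot 1 ($124), Juno→Slot 3 ($143); total welfare W = $390.
Talus receives Slot 2 at value $123, so the others get W − 123 = $267.
Without Talus: best allocation of the remaining 2 bidders over all 3 slots is Larkspur→Slot 2 ($150), Juno→Slot 3 ($143), total $293.
VCG payment = (others' best without Talus) − (others' welfare with Talus) = 293 − 267 = $26.

Talus pays $26.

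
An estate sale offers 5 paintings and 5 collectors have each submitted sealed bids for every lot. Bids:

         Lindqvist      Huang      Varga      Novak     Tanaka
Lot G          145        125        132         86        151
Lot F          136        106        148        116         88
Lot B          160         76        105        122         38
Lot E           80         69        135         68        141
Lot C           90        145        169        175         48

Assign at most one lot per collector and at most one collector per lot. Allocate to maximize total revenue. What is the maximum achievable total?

Optimal: Lindqvist→Lot B ($160), Huang→Lot G ($125), Varga→Lot F ($148), Novak→Lot C ($175), Tanaka→Lot E ($141) — total 160+125+148+175+141 = $749.
Row-greedy (each collector in turn takes its best remaining lot) gives $680, worse by 69.
Next-best assignment: Lindqvist→Lot B, Huang→Lot F, Varga→Lot E, Novak→Lot C, Tanaka→Lot G = $727.

Max total: $749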